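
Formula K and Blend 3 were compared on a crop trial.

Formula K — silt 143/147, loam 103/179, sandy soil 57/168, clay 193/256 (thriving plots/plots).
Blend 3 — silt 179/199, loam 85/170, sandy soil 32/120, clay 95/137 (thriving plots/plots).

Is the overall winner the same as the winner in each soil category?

Yes

Silt: Formula K 143/147 = 97.3%, Blend 3 179/199 = 89.9% → Formula K
Loam: Formula K 103/179 = 57.5%, Blend 3 85/170 = 50.0% → Formula K
Sandy soil: Formula K 57/168 = 33.9%, Blend 3 32/120 = 26.7% → Formula K
Clay: Formula K 193/256 = 75.4%, Blend 3 95/137 = 69.3% → Formula K
Overall: Formula K 496/750 = 66.1%, Blend 3 391/626 = 62.5% → Formula K
Formula K wins overall and in every soil group — no reversal.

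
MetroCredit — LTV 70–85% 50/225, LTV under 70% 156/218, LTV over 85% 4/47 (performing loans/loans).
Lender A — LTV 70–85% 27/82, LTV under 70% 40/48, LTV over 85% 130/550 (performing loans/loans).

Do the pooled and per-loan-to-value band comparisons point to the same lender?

LTV 70–85%: MetroCredit 50/225 = 22.2%, Lender A 27/82 = 32.9% → Lender A
LTV under 70%: MetroCredit 156/218 = 71.6%, Lender A 40/48 = 83.3% → Lender A
LTV over 85%: MetroCredit 4/47 = 8.5%, Lender A 130/550 = 23.6% → Lender A
Overall: MetroCredit 210/490 = 42.9%, Lender A 197/680 = 29.0% → MetroCredit
Lender A wins each loan-to-value group but MetroCredit wins overall — the comparison reverses. Lender A's loans skew toward LTV over 85%, which has a lower base rate.

No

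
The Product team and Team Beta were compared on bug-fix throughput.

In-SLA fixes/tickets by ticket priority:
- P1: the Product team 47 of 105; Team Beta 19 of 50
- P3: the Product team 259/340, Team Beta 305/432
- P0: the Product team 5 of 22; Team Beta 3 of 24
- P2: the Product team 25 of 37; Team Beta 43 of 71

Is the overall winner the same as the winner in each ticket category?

P1: the Product team 47/105 = 44.8%, Team Beta 19/50 = 38.0% → the Product team
P3: the Product team 259/340 = 76.2%, Team Beta 305/432 = 70.6% → the Product team
P0: the Product team 5/22 = 22.7%, Team Beta 3/24 = 12.5% → the Product team
P2: the Product team 25/37 = 67.6%, Team Beta 43/71 = 60.6% → the Product team
Overall: the Product team 336/504 = 66.7%, Team Beta 370/577 = 64.1% → the Product team
The Product team wins overall and in every ticket group — no reversal.

Yes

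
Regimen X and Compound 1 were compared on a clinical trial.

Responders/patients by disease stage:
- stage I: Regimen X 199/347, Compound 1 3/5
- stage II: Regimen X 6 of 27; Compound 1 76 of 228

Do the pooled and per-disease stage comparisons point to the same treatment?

Stage I: Regimen X 199/347 = 57.3%, Compound 1 3/5 = 60.0% → Compound 1
Stage II: Regimen X 6/27 = 22.2%, Compound 1 76/228 = 33.3% → Compound 1
Overall: Regimen X 205/374 = 54.8%, Compound 1 79/233 = 33.9% → Regimen X
Compound 1 wins each disease group but Regimen X wins overall — the comparison reverses. Compound 1's patients skew toward stage II, which has a lower base rate.

No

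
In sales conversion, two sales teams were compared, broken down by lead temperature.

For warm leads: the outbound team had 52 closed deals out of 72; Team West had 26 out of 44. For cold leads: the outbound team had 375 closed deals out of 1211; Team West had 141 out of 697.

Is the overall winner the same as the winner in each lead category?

Warm: the outbound team 52/72 = 72.2%, Team West 26/44 = 59.1% → the outbound team
Cold: the outbound team 375/1211 = 31.0%, Team West 141/697 = 20.2% → the outbound team
Overall: the outbound team 427/1283 = 33.3%, Team West 167/741 = 22.5% → the outbound team
The outbound team wins overall and in every lead group — no reversal.

Yes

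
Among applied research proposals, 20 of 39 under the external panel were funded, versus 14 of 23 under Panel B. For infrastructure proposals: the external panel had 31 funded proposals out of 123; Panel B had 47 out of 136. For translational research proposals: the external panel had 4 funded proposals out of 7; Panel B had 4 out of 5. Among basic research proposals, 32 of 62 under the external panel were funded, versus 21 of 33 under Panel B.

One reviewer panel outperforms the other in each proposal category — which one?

Panel B

Applied research: the external panel 20/39 = 51.3%, Panel B 14/23 = 60.9% → Panel B
Infrastructure: the external panel 31/123 = 25.2%, Panel B 47/136 = 34.6% → Panel B
Translational research: the external panel 4/7 = 57.1%, Panel B 4/5 = 80.0% → Panel B
Basic research: the external panel 32/62 = 51.6%, Panel B 21/33 = 63.6% → Panel B
Panel B has the higher rate in all 4 groups.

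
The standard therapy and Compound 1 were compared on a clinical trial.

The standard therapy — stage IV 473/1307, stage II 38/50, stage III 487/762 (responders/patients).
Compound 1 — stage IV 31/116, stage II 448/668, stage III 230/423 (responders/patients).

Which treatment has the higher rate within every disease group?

the standard therapy

Stage IV: the standard therapy 473/1307 = 36.2%, Compound 1 31/116 = 26.7% → the standard therapy
Stage II: the standard therapy 38/50 = 76.0%, Compound 1 448/668 = 67.1% → the standard therapy
Stage III: the standard therapy 487/762 = 63.9%, Compound 1 230/423 = 54.4% → the standard therapy
The standard therapy has the higher rate in all 3 groups.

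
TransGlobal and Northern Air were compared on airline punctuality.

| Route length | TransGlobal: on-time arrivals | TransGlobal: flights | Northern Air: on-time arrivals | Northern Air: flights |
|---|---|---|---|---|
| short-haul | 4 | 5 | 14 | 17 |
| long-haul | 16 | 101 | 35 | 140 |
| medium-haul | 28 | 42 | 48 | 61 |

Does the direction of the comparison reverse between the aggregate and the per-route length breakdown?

Short-haul: TransGlobal 4/5 = 80.0%, Northern Air 14/17 = 82.4% → Northern Air
Long-haul: TransGlobal 16/101 = 15.8%, Northern Air 35/140 = 25.0% → Northern Air
Medium-haul: TransGlobal 28/42 = 66.7%, Northern Air 48/61 = 78.7% → Northern Air
Overall: TransGlobal 48/148 = 32.4%, Northern Air 97/218 = 44.5% → Northern Air
Northern Air wins overall and in every route group — no reversal.

No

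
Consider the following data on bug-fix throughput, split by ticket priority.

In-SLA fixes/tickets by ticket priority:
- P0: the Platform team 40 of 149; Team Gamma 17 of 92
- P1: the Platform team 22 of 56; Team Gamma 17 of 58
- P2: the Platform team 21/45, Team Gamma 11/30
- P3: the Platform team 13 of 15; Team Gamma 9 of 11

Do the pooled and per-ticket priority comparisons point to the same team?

Yes

P0: the Platform team 40/149 = 26.8%, Team Gamma 17/92 = 18.5% → the Platform team
P1: the Platform team 22/56 = 39.3%, Team Gamma 17/58 = 29.3% → the Platform team
P2: the Platform team 21/45 = 46.7%, Team Gamma 11/30 = 36.7% → the Platform team
P3: the Platform team 13/15 = 86.7%, Team Gamma 9/11 = 81.8% → the Platform team
Overall: the Platform team 96/265 = 36.2%, Team Gamma 54/191 = 28.3% → the Platform team
The Platform team wins overall and in every ticket group — no reversal.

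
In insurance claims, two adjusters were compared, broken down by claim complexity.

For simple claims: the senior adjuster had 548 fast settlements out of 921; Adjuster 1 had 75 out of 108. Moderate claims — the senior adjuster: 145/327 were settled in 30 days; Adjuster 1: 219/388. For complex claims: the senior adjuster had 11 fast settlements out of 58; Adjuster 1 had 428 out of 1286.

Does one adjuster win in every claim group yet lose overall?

Yes

Simple: the senior adjuster 548/921 = 59.5%, Adjuster 1 75/108 = 69.4% → Adjuster 1
Moderate: the senior adjuster 145/327 = 44.3%, Adjuster 1 219/388 = 56.4% → Adjuster 1
Complex: the senior adjuster 11/58 = 19.0%, Adjuster 1 428/1286 = 33.3% → Adjuster 1
Overall: the senior adjuster 704/1306 = 53.9%, Adjuster 1 722/1782 = 40.5% → the senior adjuster
Adjuster 1 wins each claim group but the senior adjuster wins overall — the comparison reverses. Adjuster 1's claims skew toward complex, which has a lower base rate.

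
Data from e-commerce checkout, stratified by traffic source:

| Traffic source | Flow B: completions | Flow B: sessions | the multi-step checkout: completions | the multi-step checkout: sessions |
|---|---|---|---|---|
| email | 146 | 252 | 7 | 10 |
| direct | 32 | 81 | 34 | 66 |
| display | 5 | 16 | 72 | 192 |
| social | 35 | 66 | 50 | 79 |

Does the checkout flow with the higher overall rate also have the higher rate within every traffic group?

Email: Flow B 146/252 = 57.9%, the multi-step checkout 7/10 = 70.0% → the multi-step checkout
Direct: Flow B 32/81 = 39.5%, the multi-step checkout 34/66 = 51.5% → the multi-step checkout
Display: Flow B 5/16 = 31.2%, the multi-step checkout 72/192 = 37.5% → the multi-step checkout
Social: Flow B 35/66 = 53.0%, the multi-step checkout 50/79 = 63.3% → the multi-step checkout
Overall: Flow B 218/415 = 52.5%, the multi-step checkout 163/347 = 47.0% → Flow B
The multi-step checkout wins each traffic group but Flow B wins overall — the comparison reverses. The multi-step checkout's sessions skew toward display, which has a lower base rate.

No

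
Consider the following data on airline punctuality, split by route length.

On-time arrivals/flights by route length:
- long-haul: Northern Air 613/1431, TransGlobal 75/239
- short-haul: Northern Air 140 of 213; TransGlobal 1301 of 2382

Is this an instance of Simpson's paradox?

Long-haul: Northern Air 613/1431 = 42.8%, TransGlobal 75/239 = 31.4% → Northern Air
Short-haul: Northern Air 140/213 = 65.7%, TransGlobal 1301/2382 = 54.6% → Northern Air
Overall: Northern Air 753/1644 = 45.8%, TransGlobal 1376/2621 = 52.5% → TransGlobal
Northern Air wins each route group but TransGlobal wins overall — the comparison reverses. Northern Air's flights skew toward long-haul, which has a lower base rate.

Yes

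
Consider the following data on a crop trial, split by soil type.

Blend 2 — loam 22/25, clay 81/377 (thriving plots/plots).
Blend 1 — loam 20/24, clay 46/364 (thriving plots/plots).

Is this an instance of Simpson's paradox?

No

Loam: Blend 2 22/25 = 88.0%, Blend 1 20/24 = 83.3% → Blend 2
Clay: Blend 2 81/377 = 21.5%, Blend 1 46/364 = 12.6% → Blend 2
Overall: Blend 2 103/402 = 25.6%, Blend 1 66/388 = 17.0% → Blend 2
Blend 2 wins overall and in every soil group — no reversal.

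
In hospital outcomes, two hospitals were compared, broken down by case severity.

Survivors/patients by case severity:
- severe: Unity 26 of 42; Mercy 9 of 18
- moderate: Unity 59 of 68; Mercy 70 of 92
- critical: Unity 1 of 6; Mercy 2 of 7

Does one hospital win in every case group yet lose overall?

No

Severe: Unity 26/42 = 61.9%, Mercy 9/18 = 50.0% → Unity
Moderate: Unity 59/68 = 86.8%, Mercy 70/92 = 76.1% → Unity
Critical: Unity 1/6 = 16.7%, Mercy 2/7 = 28.6% → Mercy
Overall: Unity 86/116 = 74.1%, Mercy 81/117 = 69.2% → Unity
Neither sweeps: Unity wins 2 of 3 groups, Mercy wins 1. Unity wins overall but not every group — no Simpson reversal.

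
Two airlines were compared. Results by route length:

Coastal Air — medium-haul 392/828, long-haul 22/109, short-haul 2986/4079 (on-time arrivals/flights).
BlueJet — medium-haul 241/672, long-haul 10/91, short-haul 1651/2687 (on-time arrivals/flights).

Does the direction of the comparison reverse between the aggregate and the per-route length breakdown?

Medium-haul: Coastal Air 392/828 = 47.3%, BlueJet 241/672 = 35.9% → Coastal Air
Long-haul: Coastal Air 22/109 = 20.2%, BlueJet 10/91 = 11.0% → Coastal Air
Short-haul: Coastal Air 2986/4079 = 73.2%, BlueJet 1651/2687 = 61.4% → Coastal Air
Overall: Coastal Air 3400/5016 = 67.8%, BlueJet 1902/3450 = 55.1% → Coastal Air
Coastal Air wins overall and in every route group — no reversal.

No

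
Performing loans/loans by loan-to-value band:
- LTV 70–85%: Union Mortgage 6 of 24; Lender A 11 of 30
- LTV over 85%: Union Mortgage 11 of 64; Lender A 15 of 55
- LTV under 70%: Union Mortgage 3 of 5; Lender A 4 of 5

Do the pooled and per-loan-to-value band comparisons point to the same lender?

LTV 70–85%: Union Mortgage 6/24 = 25.0%, Lender A 11/30 = 36.7% → Lender A
LTV over 85%: Union Mortgage 11/64 = 17.2%, Lender A 15/55 = 27.3% → Lender A
LTV under 70%: Union Mortgage 3/5 = 60.0%, Lender A 4/5 = 80.0% → Lender A
Overall: Union Mortgage 20/93 = 21.5%, Lender A 30/90 = 33.3% → Lender A
Lender A wins overall and in every loan-to-value group — no reversal.

Yes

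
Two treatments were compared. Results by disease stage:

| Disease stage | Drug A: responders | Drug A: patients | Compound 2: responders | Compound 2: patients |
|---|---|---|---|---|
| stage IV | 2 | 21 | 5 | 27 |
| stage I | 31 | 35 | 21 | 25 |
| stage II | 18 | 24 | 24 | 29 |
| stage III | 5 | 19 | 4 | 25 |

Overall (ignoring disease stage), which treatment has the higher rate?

Drug A

Stage IV: Drug A 2/21 = 9.5%, Compound 2 5/27 = 18.5% → Compound 2
Stage I: Drug A 31/35 = 88.6%, Compound 2 21/25 = 84.0% → Drug A
Stage II: Drug A 18/24 = 75.0%, Compound 2 24/29 = 82.8% → Compound 2
Stage III: Drug A 5/19 = 26.3%, Compound 2 4/25 = 16.0% → Drug A
Overall: Drug A 56/99 = 56.6%, Compound 2 54/106 = 50.9% → Drug A
(Neither sweeps every disease group, but Drug A has the higher pooled rate.)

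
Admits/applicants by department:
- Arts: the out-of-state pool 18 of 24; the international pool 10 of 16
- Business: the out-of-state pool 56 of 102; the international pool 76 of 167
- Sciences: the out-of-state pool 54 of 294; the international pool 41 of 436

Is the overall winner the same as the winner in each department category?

Yes

Arts: the out-of-state pool 18/24 = 75.0%, the international pool 10/16 = 62.5% → the out-of-state pool
Business: the out-of-state pool 56/102 = 54.9%, the international pool 76/167 = 45.5% → the out-of-state pool
Sciences: the out-of-state pool 54/294 = 18.4%, the international pool 41/436 = 9.4% → the out-of-state pool
Overall: the out-of-state pool 128/420 = 30.5%, the international pool 127/619 = 20.5% → the out-of-state pool
The out-of-state pool wins overall and in every department group — no reversal.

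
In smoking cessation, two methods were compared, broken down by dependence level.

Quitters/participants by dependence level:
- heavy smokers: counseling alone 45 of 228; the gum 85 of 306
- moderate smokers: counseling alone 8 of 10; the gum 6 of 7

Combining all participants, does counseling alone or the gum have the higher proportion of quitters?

the gum

Heavy smokers: counseling alone 45/228 = 19.7%, the gum 85/306 = 27.8% → the gum
Moderate smokers: counseling alone 8/10 = 80.0%, the gum 6/7 = 85.7% → the gum
Overall: counseling alone 53/238 = 22.3%, the gum 91/313 = 29.1% → the gum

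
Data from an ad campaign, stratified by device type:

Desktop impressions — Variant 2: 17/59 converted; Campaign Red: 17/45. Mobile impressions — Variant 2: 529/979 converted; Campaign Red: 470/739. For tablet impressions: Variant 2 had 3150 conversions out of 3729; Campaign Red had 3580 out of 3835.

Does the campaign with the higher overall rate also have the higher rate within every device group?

Desktop: Variant 2 17/59 = 28.8%, Campaign Red 17/45 = 37.8% → Campaign Red
Mobile: Variant 2 529/979 = 54.0%, Campaign Red 470/739 = 63.6% → Campaign Red
Tablet: Variant 2 3150/3729 = 84.5%, Campaign Red 3580/3835 = 93.4% → Campaign Red
Overall: Variant 2 3696/4767 = 77.5%, Campaign Red 4067/4619 = 88.0% → Campaign Red
Campaign Red wins overall and in every device group — no reversal.

Yes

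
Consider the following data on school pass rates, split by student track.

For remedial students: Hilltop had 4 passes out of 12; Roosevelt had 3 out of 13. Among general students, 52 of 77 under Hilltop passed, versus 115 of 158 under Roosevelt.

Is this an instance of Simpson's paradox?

No

Remedial: Hilltop 4/12 = 33.3%, Roosevelt 3/13 = 23.1% → Hilltop
General: Hilltop 52/77 = 67.5%, Roosevelt 115/158 = 72.8% → Roosevelt
Overall: Hilltop 56/89 = 62.9%, Roosevelt 118/171 = 69.0% → Roosevelt
Neither sweeps: Hilltop wins 1 of 2 groups, Roosevelt wins 1. Roosevelt wins overall but not every group — no Simpson reversal.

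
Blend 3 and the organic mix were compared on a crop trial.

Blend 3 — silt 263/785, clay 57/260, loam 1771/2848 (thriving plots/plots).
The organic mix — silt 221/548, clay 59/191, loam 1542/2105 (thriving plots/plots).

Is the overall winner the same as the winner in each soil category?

Yes

Silt: Blend 3 263/785 = 33.5%, the organic mix 221/548 = 40.3% → the organic mix
Clay: Blend 3 57/260 = 21.9%, the organic mix 59/191 = 30.9% → the organic mix
Loam: Blend 3 1771/2848 = 62.2%, the organic mix 1542/2105 = 73.3% → the organic mix
Overall: Blend 3 2091/3893 = 53.7%, the organic mix 1822/2844 = 64.1% → the organic mix
The organic mix wins overall and in every soil group — no reversal.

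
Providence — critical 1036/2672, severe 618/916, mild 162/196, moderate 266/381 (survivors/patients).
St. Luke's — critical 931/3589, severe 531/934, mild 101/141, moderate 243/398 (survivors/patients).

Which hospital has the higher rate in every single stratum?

Critical: Providence 1036/2672 = 38.8%, St. Luke's 931/3589 = 25.9% → Providence
Severe: Providence 618/916 = 67.5%, St. Luke's 531/934 = 56.9% → Providence
Mild: Providence 162/196 = 82.7%, St. Luke's 101/141 = 71.6% → Providence
Moderate: Providence 266/381 = 69.8%, St. Luke's 243/398 = 61.1% → Providence
Providence has the higher rate in all 4 groups.

Providence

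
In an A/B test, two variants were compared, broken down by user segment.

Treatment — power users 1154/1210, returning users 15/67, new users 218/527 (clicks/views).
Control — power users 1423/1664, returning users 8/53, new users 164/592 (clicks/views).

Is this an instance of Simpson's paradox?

Power users: Treatment 1154/1210 = 95.4%, Control 1423/1664 = 85.5% → Treatment
Returning users: Treatment 15/67 = 22.4%, Control 8/53 = 15.1% → Treatment
New users: Treatment 218/527 = 41.4%, Control 164/592 = 27.7% → Treatment
Overall: Treatment 1387/1804 = 76.9%, Control 1595/2309 = 69.1% → Treatment
Treatment wins overall and in every user group — no reversal.

No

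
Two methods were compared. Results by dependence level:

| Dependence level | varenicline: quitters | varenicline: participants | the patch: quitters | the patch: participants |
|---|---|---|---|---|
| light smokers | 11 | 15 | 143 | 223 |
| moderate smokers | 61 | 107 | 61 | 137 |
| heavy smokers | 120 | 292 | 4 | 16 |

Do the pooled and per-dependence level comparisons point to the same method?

Light smokers: varenicline 11/15 = 73.3%, the patch 143/223 = 64.1% → varenicline
Moderate smokers: varenicline 61/107 = 57.0%, the patch 61/137 = 44.5% → varenicline
Heavy smokers: varenicline 120/292 = 41.1%, the patch 4/16 = 25.0% → varenicline
Overall: varenicline 192/414 = 46.4%, the patch 208/376 = 55.3% → the patch
Varenicline wins each dependence group but the patch wins overall — the comparison reverses. Varenicline's participants skew toward heavy smokers, which has a lower base rate.

No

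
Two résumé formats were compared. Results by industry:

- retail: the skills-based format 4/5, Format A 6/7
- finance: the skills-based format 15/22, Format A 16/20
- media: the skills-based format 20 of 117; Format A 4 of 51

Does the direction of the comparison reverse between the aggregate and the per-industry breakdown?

No

Retail: the skills-based format 4/5 = 80.0%, Format A 6/7 = 85.7% → Format A
Finance: the skills-based format 15/22 = 68.2%, Format A 16/20 = 80.0% → Format A
Media: the skills-based format 20/117 = 17.1%, Format A 4/51 = 7.8% → the skills-based format
Overall: the skills-based format 39/144 = 27.1%, Format A 26/78 = 33.3% → Format A
Neither sweeps: the skills-based format wins 1 of 3 groups, Format A wins 2. Format A wins overall but not every group — no Simpson reversal.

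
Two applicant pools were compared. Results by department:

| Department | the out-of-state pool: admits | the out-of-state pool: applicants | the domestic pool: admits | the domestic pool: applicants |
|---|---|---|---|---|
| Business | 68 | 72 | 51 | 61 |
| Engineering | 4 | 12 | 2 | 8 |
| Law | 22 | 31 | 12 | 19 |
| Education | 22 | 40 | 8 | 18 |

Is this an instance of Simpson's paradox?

No

Business: the out-of-state pool 68/72 = 94.4%, the domestic pool 51/61 = 83.6% → the out-of-state pool
Engineering: the out-of-state pool 4/12 = 33.3%, the domestic pool 2/8 = 25.0% → the out-of-state pool
Law: the out-of-state pool 22/31 = 71.0%, the domestic pool 12/19 = 63.2% → the out-of-state pool
Education: the out-of-state pool 22/40 = 55.0%, the domestic pool 8/18 = 44.4% → the out-of-state pool
Overall: the out-of-state pool 116/155 = 74.8%, the domestic pool 73/106 = 68.9% → the out-of-state pool
The out-of-state pool wins overall and in every department group — no reversal.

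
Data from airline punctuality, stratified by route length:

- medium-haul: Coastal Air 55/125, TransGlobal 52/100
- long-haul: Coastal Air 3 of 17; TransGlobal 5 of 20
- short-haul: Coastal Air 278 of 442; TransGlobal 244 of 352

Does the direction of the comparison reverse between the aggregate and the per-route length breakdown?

Medium-haul: Coastal Air 55/125 = 44.0%, TransGlobal 52/100 = 52.0% → TransGlobal
Long-haul: Coastal Air 3/17 = 17.6%, TransGlobal 5/20 = 25.0% → TransGlobal
Short-haul: Coastal Air 278/442 = 62.9%, TransGlobal 244/352 = 69.3% → TransGlobal
Overall: Coastal Air 336/584 = 57.5%, TransGlobal 301/472 = 63.8% → TransGlobal
TransGlobal wins overall and in every route group — no reversal.

No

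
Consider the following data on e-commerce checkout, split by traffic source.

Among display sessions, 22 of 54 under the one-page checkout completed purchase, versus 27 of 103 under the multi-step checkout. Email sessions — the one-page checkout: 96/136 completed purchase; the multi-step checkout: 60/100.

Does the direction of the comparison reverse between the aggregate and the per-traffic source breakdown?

Display: the one-page checkout 22/54 = 40.7%, the multi-step checkout 27/103 = 26.2% → the one-page checkout
Email: the one-page checkout 96/136 = 70.6%, the multi-step checkout 60/100 = 60.0% → the one-page checkout
Overall: the one-page checkout 118/190 = 62.1%, the multi-step checkout 87/203 = 42.9% → the one-page checkout
The one-page checkout wins overall and in every traffic group — no reversal.

No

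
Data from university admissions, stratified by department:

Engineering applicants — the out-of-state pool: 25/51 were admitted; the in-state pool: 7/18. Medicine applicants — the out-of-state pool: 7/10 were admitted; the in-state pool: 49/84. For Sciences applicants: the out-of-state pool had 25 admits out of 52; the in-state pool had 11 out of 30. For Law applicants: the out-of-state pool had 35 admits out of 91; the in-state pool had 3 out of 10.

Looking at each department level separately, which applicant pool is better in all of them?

Engineering: the out-of-state pool 25/51 = 49.0%, the in-state pool 7/18 = 38.9% → the out-of-state pool
Medicine: the out-of-state pool 7/10 = 70.0%, the in-state pool 49/84 = 58.3% → the out-of-state pool
Sciences: the out-of-state pool 25/52 = 48.1%, the in-state pool 11/30 = 36.7% → the out-of-state pool
Law: the out-of-state pool 35/91 = 38.5%, the in-state pool 3/10 = 30.0% → the out-of-state pool
The out-of-state pool has the higher rate in all 4 groups.

the out-of-state pool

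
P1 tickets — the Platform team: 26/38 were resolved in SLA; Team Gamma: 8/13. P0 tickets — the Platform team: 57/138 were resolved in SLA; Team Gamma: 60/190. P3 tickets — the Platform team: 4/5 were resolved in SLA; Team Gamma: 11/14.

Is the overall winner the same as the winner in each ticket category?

P1: the Platform team 26/38 = 68.4%, Team Gamma 8/13 = 61.5% → the Platform team
P0: the Platform team 57/138 = 41.3%, Team Gamma 60/190 = 31.6% → the Platform team
P3: the Platform team 4/5 = 80.0%, Team Gamma 11/14 = 78.6% → the Platform team
Overall: the Platform team 87/181 = 48.1%, Team Gamma 79/217 = 36.4% → the Platform team
The Platform team wins overall and in every ticket group — no reversal.

Yes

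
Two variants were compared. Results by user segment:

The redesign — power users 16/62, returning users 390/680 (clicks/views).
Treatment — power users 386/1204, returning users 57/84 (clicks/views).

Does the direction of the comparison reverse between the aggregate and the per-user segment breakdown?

Power users: the redesign 16/62 = 25.8%, Treatment 386/1204 = 32.1% → Treatment
Returning users: the redesign 390/680 = 57.4%, Treatment 57/84 = 67.9% → Treatment
Overall: the redesign 406/742 = 54.7%, Treatment 443/1288 = 34.4% → the redesign
Treatment wins each user group but the redesign wins overall — the comparison reverses. Treatment's views skew toward power users, which has a lower base rate.

Yes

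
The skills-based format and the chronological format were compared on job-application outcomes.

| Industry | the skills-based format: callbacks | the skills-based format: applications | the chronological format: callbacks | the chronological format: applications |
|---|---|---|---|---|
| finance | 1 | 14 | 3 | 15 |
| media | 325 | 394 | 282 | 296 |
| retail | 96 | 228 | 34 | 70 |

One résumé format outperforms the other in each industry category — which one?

the chronological format

Finance: the skills-based format 1/14 = 7.1%, the chronological format 3/15 = 20.0% → the chronological format
Media: the skills-based format 325/394 = 82.5%, the chronological format 282/296 = 95.3% → the chronological format
Retail: the skills-based format 96/228 = 42.1%, the chronological format 34/70 = 48.6% → the chronological format
The chronological format has the higher rate in all 3 groups.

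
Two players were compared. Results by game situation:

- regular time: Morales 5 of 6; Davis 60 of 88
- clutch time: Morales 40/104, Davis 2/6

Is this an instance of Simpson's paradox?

Yes

Regular time: Morales 5/6 = 83.3%, Davis 60/88 = 68.2% → Morales
Clutch time: Morales 40/104 = 38.5%, Davis 2/6 = 33.3% → Morales
Overall: Morales 45/110 = 40.9%, Davis 62/94 = 66.0% → Davis
Morales wins each game group but Davis wins overall — the comparison reverses. Morales's attempts skew toward clutch time, which has a lower base rate.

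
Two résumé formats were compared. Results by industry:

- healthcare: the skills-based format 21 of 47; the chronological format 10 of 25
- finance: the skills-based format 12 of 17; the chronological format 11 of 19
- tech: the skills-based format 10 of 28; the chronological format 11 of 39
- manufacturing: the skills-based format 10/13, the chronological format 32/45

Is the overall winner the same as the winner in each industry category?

Yes

Healthcare: the skills-based format 21/47 = 44.7%, the chronological format 10/25 = 40.0% → the skills-based format
Finance: the skills-based format 12/17 = 70.6%, the chronological format 11/19 = 57.9% → the skills-based format
Tech: the skills-based format 10/28 = 35.7%, the chronological format 11/39 = 28.2% → the skills-based format
Manufacturing: the skills-based format 10/13 = 76.9%, the chronological format 32/45 = 71.1% → the skills-based format
Overall: the skills-based format 53/105 = 50.5%, the chronological format 64/128 = 50.0% → the skills-based format
The skills-based format wins overall and in every industry group — no reversal.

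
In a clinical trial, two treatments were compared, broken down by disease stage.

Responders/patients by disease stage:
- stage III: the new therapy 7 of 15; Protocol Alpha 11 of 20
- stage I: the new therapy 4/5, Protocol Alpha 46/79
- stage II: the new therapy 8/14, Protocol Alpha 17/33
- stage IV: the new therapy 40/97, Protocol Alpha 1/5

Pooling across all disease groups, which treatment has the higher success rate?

Protocol Alpha

Stage III: the new therapy 7/15 = 46.7%, Protocol Alpha 11/20 = 55.0% → Protocol Alpha
Stage I: the new therapy 4/5 = 80.0%, Protocol Alpha 46/79 = 58.2% → the new therapy
Stage II: the new therapy 8/14 = 57.1%, Protocol Alpha 17/33 = 51.5% → the new therapy
Stage IV: the new therapy 40/97 = 41.2%, Protocol Alpha 1/5 = 20.0% → the new therapy
Overall: the new therapy 59/131 = 45.0%, Protocol Alpha 75/137 = 54.7% → Protocol Alpha
(Neither sweeps every disease group, but Protocol Alpha has the higher pooled rate.)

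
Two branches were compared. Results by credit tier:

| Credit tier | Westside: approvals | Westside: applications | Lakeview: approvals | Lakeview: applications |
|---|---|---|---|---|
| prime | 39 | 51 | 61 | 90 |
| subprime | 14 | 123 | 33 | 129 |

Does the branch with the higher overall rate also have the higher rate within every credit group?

No

Prime: Westside 39/51 = 76.5%, Lakeview 61/90 = 67.8% → Westside
Subprime: Westside 14/123 = 11.4%, Lakeview 33/129 = 25.6% → Lakeview
Overall: Westside 53/174 = 30.5%, Lakeview 94/219 = 42.9% → Lakeview
Neither sweeps: Westside wins 1 of 2 groups, Lakeview wins 1. Lakeview wins overall but not every group — no Simpson reversal.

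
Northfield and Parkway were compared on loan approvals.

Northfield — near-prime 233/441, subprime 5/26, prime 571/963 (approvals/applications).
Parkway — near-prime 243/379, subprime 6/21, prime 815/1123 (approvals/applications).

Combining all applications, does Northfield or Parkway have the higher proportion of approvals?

Near-prime: Northfield 233/441 = 52.8%, Parkway 243/379 = 64.1% → Parkway
Subprime: Northfield 5/26 = 19.2%, Parkway 6/21 = 28.6% → Parkway
Prime: Northfield 571/963 = 59.3%, Parkway 815/1123 = 72.6% → Parkway
Overall: Northfield 809/1430 = 56.6%, Parkway 1064/1523 = 69.9% → Parkway

Parkway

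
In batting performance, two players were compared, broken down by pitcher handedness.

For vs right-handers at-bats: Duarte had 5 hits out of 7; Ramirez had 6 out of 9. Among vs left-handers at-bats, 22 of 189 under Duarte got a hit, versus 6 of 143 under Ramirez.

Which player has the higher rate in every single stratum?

Vs right-handers: Duarte 5/7 = 71.4%, Ramirez 6/9 = 66.7% → Duarte
Vs left-handers: Duarte 22/189 = 11.6%, Ramirez 6/143 = 4.2% → Duarte
Duarte has the higher rate in both groups.

Duarte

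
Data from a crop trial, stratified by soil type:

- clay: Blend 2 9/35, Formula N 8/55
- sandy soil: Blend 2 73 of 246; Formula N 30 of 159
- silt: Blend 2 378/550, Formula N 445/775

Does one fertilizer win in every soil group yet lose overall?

No

Clay: Blend 2 9/35 = 25.7%, Formula N 8/55 = 14.5% → Blend 2
Sandy soil: Blend 2 73/246 = 29.7%, Formula N 30/159 = 18.9% → Blend 2
Silt: Blend 2 378/550 = 68.7%, Formula N 445/775 = 57.4% → Blend 2
Overall: Blend 2 460/831 = 55.4%, Formula N 483/989 = 48.8% → Blend 2
Blend 2 wins overall and in every soil group — no reversal.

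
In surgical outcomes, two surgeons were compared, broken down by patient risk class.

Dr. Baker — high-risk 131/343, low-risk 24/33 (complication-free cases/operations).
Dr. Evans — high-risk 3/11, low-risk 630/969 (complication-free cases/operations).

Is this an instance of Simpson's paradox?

Yes

High-risk: Dr. Baker 131/343 = 38.2%, Dr. Evans 3/11 = 27.3% → Dr. Baker
Low-risk: Dr. Baker 24/33 = 72.7%, Dr. Evans 630/969 = 65.0% → Dr. Baker
Overall: Dr. Baker 155/376 = 41.2%, Dr. Evans 633/980 = 64.6% → Dr. Evans
Dr. Baker wins each patient risk group but Dr. Evans wins overall — the comparison reverses. Dr. Baker's operations skew toward high-risk, which has a lower base rate.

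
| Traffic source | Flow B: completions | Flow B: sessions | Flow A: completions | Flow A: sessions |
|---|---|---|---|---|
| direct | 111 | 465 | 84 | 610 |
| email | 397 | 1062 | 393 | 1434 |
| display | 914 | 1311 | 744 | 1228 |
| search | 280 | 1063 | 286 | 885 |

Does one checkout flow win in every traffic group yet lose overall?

No

Direct: Flow B 111/465 = 23.9%, Flow A 84/610 = 13.8% → Flow B
Email: Flow B 397/1062 = 37.4%, Flow A 393/1434 = 27.4% → Flow B
Display: Flow B 914/1311 = 69.7%, Flow A 744/1228 = 60.6% → Flow B
Search: Flow B 280/1063 = 26.3%, Flow A 286/885 = 32.3% → Flow A
Overall: Flow B 1702/3901 = 43.6%, Flow A 1507/4157 = 36.3% → Flow B
Neither sweeps: Flow B wins 3 of 4 groups, Flow A wins 1. Flow B wins overall but not every group — no Simpson reversal.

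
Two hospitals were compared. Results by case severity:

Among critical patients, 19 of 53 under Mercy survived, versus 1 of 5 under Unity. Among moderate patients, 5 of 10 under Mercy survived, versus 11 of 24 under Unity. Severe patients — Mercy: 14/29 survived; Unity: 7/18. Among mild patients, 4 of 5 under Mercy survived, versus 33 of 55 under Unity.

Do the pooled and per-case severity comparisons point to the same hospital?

No

Critical: Mercy 19/53 = 35.8%, Unity 1/5 = 20.0% → Mercy
Moderate: Mercy 5/10 = 50.0%, Unity 11/24 = 45.8% → Mercy
Severe: Mercy 14/29 = 48.3%, Unity 7/18 = 38.9% → Mercy
Mild: Mercy 4/5 = 80.0%, Unity 33/55 = 60.0% → Mercy
Overall: Mercy 42/97 = 43.3%, Unity 52/102 = 51.0% → Unity
Mercy wins each case group but Unity wins overall — the comparison reverses. Mercy's patients skew toward critical, which has a lower base rate.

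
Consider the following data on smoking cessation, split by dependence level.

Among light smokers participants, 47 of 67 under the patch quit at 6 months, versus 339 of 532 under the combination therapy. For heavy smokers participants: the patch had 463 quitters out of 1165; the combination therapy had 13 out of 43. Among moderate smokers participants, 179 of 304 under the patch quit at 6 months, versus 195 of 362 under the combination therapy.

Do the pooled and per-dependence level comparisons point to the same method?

No

Light smokers: the patch 47/67 = 70.1%, the combination therapy 339/532 = 63.7% → the patch
Heavy smokers: the patch 463/1165 = 39.7%, the combination therapy 13/43 = 30.2% → the patch
Moderate smokers: the patch 179/304 = 58.9%, the combination therapy 195/362 = 53.9% → the patch
Overall: the patch 689/1536 = 44.9%, the combination therapy 547/937 = 58.4% → the combination therapy
The patch wins each dependence group but the combination therapy wins overall — the comparison reverses. The patch's participants skew toward heavy smokers, which has a lower base rate.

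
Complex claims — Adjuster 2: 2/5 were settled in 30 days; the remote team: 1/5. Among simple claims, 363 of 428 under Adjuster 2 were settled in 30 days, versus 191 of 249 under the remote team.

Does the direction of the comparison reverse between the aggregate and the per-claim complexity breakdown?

Complex: Adjuster 2 2/5 = 40.0%, the remote team 1/5 = 20.0% → Adjuster 2
Simple: Adjuster 2 363/428 = 84.8%, the remote team 191/249 = 76.7% → Adjuster 2
Overall: Adjuster 2 365/433 = 84.3%, the remote team 192/254 = 75.6% → Adjuster 2
Adjuster 2 wins overall and in every claim group — no reversal.

No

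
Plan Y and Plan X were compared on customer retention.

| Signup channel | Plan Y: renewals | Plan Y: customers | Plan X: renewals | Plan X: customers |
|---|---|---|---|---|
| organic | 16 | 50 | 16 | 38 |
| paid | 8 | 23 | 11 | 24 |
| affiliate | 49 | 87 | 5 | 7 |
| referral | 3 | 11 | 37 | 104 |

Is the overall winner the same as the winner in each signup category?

No

Organic: Plan Y 16/50 = 32.0%, Plan X 16/38 = 42.1% → Plan X
Paid: Plan Y 8/23 = 34.8%, Plan X 11/24 = 45.8% → Plan X
Affiliate: Plan Y 49/87 = 56.3%, Plan X 5/7 = 71.4% → Plan X
Referral: Plan Y 3/11 = 27.3%, Plan X 37/104 = 35.6% → Plan X
Overall: Plan Y 76/171 = 44.4%, Plan X 69/173 = 39.9% → Plan Y
Plan X wins each signup group but Plan Y wins overall — the comparison reverses. Plan X's customers skew toward referral, which has a lower base rate.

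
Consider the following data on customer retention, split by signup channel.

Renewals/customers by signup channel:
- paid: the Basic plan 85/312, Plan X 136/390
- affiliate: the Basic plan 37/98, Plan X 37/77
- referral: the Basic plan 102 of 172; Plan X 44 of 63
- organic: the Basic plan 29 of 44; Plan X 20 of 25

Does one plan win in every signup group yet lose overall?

No

Paid: the Basic plan 85/312 = 27.2%, Plan X 136/390 = 34.9% → Plan X
Affiliate: the Basic plan 37/98 = 37.8%, Plan X 37/77 = 48.1% → Plan X
Referral: the Basic plan 102/172 = 59.3%, Plan X 44/63 = 69.8% → Plan X
Organic: the Basic plan 29/44 = 65.9%, Plan X 20/25 = 80.0% → Plan X
Overall: the Basic plan 253/626 = 40.4%, Plan X 237/555 = 42.7% → Plan X
Plan X wins overall and in every signup group — no reversal.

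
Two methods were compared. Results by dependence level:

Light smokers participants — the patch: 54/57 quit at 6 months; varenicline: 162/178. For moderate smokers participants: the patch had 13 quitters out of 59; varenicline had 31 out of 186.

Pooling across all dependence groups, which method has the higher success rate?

the patch

Light smokers: the patch 54/57 = 94.7%, varenicline 162/178 = 91.0% → the patch
Moderate smokers: the patch 13/59 = 22.0%, varenicline 31/186 = 16.7% → the patch
Overall: the patch 67/116 = 57.8%, varenicline 193/364 = 53.0% → the patch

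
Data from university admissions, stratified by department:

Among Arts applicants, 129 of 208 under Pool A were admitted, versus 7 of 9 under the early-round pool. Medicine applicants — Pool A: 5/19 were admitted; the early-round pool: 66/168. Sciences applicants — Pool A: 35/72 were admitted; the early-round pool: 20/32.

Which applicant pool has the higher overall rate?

Arts: Pool A 129/208 = 62.0%, the early-round pool 7/9 = 77.8% → the early-round pool
Medicine: Pool A 5/19 = 26.3%, the early-round pool 66/168 = 39.3% → the early-round pool
Sciences: Pool A 35/72 = 48.6%, the early-round pool 20/32 = 62.5% → the early-round pool
Overall: Pool A 169/299 = 56.5%, the early-round pool 93/209 = 44.5% → Pool A
(The early-round pool wins every department group but Pool A wins overall — the early-round pool's applicants skew toward the low-rate Medicine group.)

Pool A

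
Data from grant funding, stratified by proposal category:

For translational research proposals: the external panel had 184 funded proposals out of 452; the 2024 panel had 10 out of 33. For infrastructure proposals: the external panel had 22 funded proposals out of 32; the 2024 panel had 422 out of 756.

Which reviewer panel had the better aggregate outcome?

Translational research: the external panel 184/452 = 40.7%, the 2024 panel 10/33 = 30.3% → the external panel
Infrastructure: the external panel 22/32 = 68.8%, the 2024 panel 422/756 = 55.8% → the external panel
Overall: the external panel 206/484 = 42.6%, the 2024 panel 432/789 = 54.8% → the 2024 panel
(The external panel wins every proposal group but the 2024 panel wins overall — the external panel's proposals skew toward the low-rate translational research group.)

the 2024 panel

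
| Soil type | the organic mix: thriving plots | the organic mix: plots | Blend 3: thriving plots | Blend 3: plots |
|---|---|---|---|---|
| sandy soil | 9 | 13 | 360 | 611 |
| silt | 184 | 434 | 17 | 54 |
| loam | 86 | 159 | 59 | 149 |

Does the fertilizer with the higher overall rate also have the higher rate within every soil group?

Sandy soil: the organic mix 9/13 = 69.2%, Blend 3 360/611 = 58.9% → the organic mix
Silt: the organic mix 184/434 = 42.4%, Blend 3 17/54 = 31.5% → the organic mix
Loam: the organic mix 86/159 = 54.1%, Blend 3 59/149 = 39.6% → the organic mix
Overall: the organic mix 279/606 = 46.0%, Blend 3 436/814 = 53.6% → Blend 3
The organic mix wins each soil group but Blend 3 wins overall — the comparison reverses. The organic mix's plots skew toward silt, which has a lower base rate.

No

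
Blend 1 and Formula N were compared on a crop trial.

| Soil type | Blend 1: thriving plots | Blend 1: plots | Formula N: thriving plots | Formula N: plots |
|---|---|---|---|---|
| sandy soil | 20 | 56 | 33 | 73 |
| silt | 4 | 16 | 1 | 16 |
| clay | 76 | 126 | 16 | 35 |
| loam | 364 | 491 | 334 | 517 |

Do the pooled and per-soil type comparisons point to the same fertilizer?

No

Sandy soil: Blend 1 20/56 = 35.7%, Formula N 33/73 = 45.2% → Formula N
Silt: Blend 1 4/16 = 25.0%, Formula N 1/16 = 6.2% → Blend 1
Clay: Blend 1 76/126 = 60.3%, Formula N 16/35 = 45.7% → Blend 1
Loam: Blend 1 364/491 = 74.1%, Formula N 334/517 = 64.6% → Blend 1
Overall: Blend 1 464/689 = 67.3%, Formula N 384/641 = 59.9% → Blend 1
Neither sweeps: Blend 1 wins 3 of 4 groups, Formula N wins 1. Blend 1 wins overall but not every group — no Simpson reversal.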